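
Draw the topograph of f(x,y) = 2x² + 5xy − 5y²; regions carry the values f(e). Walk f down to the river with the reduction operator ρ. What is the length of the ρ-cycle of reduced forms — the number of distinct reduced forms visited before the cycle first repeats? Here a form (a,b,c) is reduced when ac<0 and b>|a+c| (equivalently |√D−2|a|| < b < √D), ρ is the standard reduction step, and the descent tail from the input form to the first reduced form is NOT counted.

D = 65, ⌊√D⌋ = 8
river: ρ → (-5,5,2)
river: ρ → (2,7,-2)
river: ρ → (-2,5,5)
river: ρ → (5,5,-2)
river: ρ → (-2,7,2)
river: ρ → (2,5,-5)
ρ-cycle length = 6 (tail of 0 descent steps not counted)

6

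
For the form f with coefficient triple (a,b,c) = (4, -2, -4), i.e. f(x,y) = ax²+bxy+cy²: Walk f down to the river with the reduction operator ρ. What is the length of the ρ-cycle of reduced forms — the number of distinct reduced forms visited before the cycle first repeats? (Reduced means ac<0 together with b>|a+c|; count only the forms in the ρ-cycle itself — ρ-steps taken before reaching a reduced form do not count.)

D = 68, ⌊√D⌋ = 8
descent: ρ → (-4,2,4)  [lands on river]
river: ρ → (4,6,-2)
river: ρ → (-2,6,4)
river: ρ → (4,2,-4)
river: ρ → (-4,6,2)
river: ρ → (2,6,-4)
ρ-cycle length = 6 (tail of 1 descent step not counted)

6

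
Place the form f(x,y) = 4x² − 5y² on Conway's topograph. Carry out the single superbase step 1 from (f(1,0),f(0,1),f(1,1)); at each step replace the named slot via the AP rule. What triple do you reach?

start (4,-5,-1) = (f(1,0),f(0,1),f(1,1))
replace slot 1: 2·((-5)+(-1)) − 4 = -16 → (-16,-5,-1)

-16,-5,-1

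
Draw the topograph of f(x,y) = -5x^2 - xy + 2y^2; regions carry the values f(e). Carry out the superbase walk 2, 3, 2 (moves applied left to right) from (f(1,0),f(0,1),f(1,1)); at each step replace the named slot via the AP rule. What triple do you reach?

start (-5,2,-4) = (f(1,0),f(0,1),f(1,1))
replace slot 2: 2·((-5)+(-4)) − 2 = -20 → (-5,-20,-4)
replace slot 3: 2·((-5)+(-20)) − (-4) = -46 → (-5,-20,-46)
replace slot 2: 2·((-5)+(-46)) − (-20) = -82 → (-5,-82,-46)

-5,-82,-46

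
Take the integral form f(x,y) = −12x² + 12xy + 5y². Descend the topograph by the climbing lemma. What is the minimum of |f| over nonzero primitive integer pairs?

river: ρ → (5,18,-3)
river: ρ → (-3,18,5)
river: ρ → (5,12,-12)
river: ρ → (-12,12,5)
closes: descent 0, river 4
min |a| on river = 3

3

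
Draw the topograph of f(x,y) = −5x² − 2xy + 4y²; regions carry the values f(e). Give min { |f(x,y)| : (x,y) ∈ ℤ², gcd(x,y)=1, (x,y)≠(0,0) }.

descent: ρ → (4,2,-5)  [lands on river]
river: ρ → (-5,8,1)
river: ρ → (1,8,-5)
river: ρ → (-5,2,4)
river: ρ → (4,6,-3)
river: ρ → (-3,6,4)
closes: descent 1, river 6
min |a| on river = 1

1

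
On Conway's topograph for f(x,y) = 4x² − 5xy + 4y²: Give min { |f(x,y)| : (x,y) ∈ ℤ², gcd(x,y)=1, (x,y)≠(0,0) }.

translate: b→3 (≡-5 mod 8), so (4,-5,4)→(4,3,3)
flip: (4,3,3)→(3,-3,4)
translate: b→3 (≡-3 mod 6), so (3,-3,4)→(3,3,4)
reduced (well bottom): (3,3,4) with a≤c, −a<b≤a
well minimum = a = 3

3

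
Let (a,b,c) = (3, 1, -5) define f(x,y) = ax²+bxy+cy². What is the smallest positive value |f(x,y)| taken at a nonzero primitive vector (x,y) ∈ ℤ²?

descent: ρ → (-5,-1,3)
descent: ρ → (3,7,-1)  [lands on river]
river: ρ → (-1,7,3)
river: ρ → (3,5,-3)
river: ρ → (-3,7,1)
river: ρ → (1,7,-3)
river: ρ → (-3,5,3)
closes: descent 2, river 6
min |a| on river = 1

1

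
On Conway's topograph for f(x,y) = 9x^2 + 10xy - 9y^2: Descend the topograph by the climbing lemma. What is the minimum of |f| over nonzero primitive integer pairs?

river: ρ → (-9,8,10)
river: ρ → (10,12,-7)
river: ρ → (-7,16,6)
river: ρ → (6,20,-1)
river: ρ → (-1,20,6)
river: ρ → (6,16,-7)
river: ρ → (-7,12,10)
river: ρ → (10,8,-9)
river: ρ → (-9,10,9)
river: ρ → (9,8,-10)
river: ρ → (-10,12,7)
river: ρ → (7,16,-6)
river: ρ → (-6,20,1)
river: ρ → (1,20,-6)
river: ρ → (-6,16,7)
river: ρ → (7,12,-10)
river: ρ → (-10,8,9)
river: ρ → (9,10,-9)
closes: descent 0, river 18
min |a| on river = 1

1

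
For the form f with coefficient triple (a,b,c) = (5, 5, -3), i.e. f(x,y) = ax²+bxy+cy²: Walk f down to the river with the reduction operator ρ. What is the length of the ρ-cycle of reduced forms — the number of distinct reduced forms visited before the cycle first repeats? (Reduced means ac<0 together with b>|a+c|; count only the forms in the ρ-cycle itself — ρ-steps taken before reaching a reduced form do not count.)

D = 85, ⌊√D⌋ = 9
river: ρ → (-3,7,3)
river: ρ → (3,5,-5)
river: ρ → (-5,5,3)
river: ρ → (3,7,-3)
river: ρ → (-3,5,5)
river: ρ → (5,5,-3)
ρ-cycle length = 6 (tail of 0 descent steps not counted)

6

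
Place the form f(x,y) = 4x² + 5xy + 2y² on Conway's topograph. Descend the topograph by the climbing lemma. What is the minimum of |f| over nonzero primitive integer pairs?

translate: b→-3 (≡5 mod 8), so (4,5,2)→(4,-3,1)
flip: (4,-3,1)→(1,3,4)
translate: b→1 (≡3 mod 2), so (1,3,4)→(1,1,2)
reduced (well bottom): (1,1,2) with a≤c, −a<b≤a
well minimum = a = 1

1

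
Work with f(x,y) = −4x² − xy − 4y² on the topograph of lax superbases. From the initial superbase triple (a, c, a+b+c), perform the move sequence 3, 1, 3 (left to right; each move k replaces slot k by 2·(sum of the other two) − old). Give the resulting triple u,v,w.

start (-4,-4,-9) = (f(1,0),f(0,1),f(1,1))
replace slot 3: 2·((-4)+(-4)) − (-9) = -7 → (-4,-4,-7)
replace slot 1: 2·((-4)+(-7)) − (-4) = -18 → (-18,-4,-7)
replace slot 3: 2·((-18)+(-4)) − (-7) = -37 → (-18,-4,-37)

-18,-4,-37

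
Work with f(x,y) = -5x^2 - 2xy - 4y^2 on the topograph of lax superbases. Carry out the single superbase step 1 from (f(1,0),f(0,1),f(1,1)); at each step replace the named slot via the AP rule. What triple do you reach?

start (-5,-4,-11) = (f(1,0),f(0,1),f(1,1))
replace slot 1: 2·((-4)+(-11)) − (-5) = -25 → (-25,-4,-11)

-25,-4,-11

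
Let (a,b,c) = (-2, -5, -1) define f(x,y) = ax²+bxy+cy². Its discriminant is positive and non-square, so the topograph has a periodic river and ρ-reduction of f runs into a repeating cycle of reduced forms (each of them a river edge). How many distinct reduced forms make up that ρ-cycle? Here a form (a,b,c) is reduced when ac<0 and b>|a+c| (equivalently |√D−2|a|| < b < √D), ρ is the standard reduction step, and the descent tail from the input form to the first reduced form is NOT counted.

D = 17, ⌊√D⌋ = 4
descent: ρ → (-1,3,2)  [lands on river]
river: ρ → (2,1,-2)
river: ρ → (-2,3,1)
river: ρ → (1,3,-2)
river: ρ → (-2,1,2)
river: ρ → (2,3,-1)
ρ-cycle length = 6 (tail of 1 descent step not counted)

6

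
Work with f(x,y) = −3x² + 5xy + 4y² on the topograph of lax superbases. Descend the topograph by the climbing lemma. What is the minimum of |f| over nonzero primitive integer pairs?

river: ρ → (4,3,-4)
river: ρ → (-4,5,3)
river: ρ → (3,7,-2)
river: ρ → (-2,5,6)
river: ρ → (6,7,-1)
river: ρ → (-1,7,6)
river: ρ → (6,5,-2)
river: ρ → (-2,7,3)
river: ρ → (3,5,-4)
river: ρ → (-4,3,4)
river: ρ → (4,5,-3)
river: ρ → (-3,7,2)
river: ρ → (2,5,-6)
river: ρ → (-6,7,1)
river: ρ → (1,7,-6)
river: ρ → (-6,5,2)
river: ρ → (2,7,-3)
river: ρ → (-3,5,4)
closes: descent 0, river 18
min |a| on river = 1

1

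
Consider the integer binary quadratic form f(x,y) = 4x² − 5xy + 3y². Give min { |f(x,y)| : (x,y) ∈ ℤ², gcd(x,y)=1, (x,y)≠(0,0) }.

translate: b→3 (≡-5 mod 8), so (4,-5,3)→(4,3,2)
flip: (4,3,2)→(2,-3,4)
translate: b→1 (≡-3 mod 4), so (2,-3,4)→(2,1,3)
reduced (well bottom): (2,1,3) with a≤c, −a<b≤a
well minimum = a = 2

2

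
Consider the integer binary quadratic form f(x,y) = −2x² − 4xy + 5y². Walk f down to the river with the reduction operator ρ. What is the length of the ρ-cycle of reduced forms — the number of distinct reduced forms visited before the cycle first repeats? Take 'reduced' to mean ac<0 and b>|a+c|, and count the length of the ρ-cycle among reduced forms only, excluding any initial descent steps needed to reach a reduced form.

D = 56, ⌊√D⌋ = 7
descent: ρ → (5,4,-2)  [lands on river]
river: ρ → (-2,4,5)
river: ρ → (5,6,-1)
river: ρ → (-1,6,5)
ρ-cycle length = 4 (tail of 1 descent step not counted)

4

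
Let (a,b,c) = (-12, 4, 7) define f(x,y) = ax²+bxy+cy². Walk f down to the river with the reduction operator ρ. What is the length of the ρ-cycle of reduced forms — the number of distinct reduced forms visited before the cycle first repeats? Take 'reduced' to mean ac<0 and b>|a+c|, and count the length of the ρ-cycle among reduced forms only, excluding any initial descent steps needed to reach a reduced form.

D = 352, ⌊√D⌋ = 18
descent: ρ → (7,10,-9)  [lands on river]
river: ρ → (-9,8,8)
river: ρ → (8,8,-9)
river: ρ → (-9,10,7)
river: ρ → (7,18,-1)
river: ρ → (-1,18,7)
ρ-cycle length = 6 (tail of 1 descent step not counted)

6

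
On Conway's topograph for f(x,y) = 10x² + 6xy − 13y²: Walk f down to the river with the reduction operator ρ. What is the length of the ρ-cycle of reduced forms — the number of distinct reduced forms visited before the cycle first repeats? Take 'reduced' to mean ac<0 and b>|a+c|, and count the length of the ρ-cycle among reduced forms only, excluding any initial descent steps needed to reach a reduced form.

D = 556, ⌊√D⌋ = 23
river: ρ → (-13,20,3)
river: ρ → (3,22,-6)
river: ρ → (-6,14,15)
river: ρ → (15,16,-5)
river: ρ → (-5,14,18)
river: ρ → (18,22,-1)
river: ρ → (-1,22,18)
river: ρ → (18,14,-5)
river: ρ → (-5,16,15)
river: ρ → (15,14,-6)
river: ρ → (-6,22,3)
river: ρ → (3,20,-13)
river: ρ → (-13,6,10)
river: ρ → (10,14,-9)
river: ρ → (-9,22,2)
river: ρ → (2,22,-9)
river: ρ → (-9,14,10)
river: ρ → (10,6,-13)
ρ-cycle length = 18 (tail of 0 descent steps not counted)

18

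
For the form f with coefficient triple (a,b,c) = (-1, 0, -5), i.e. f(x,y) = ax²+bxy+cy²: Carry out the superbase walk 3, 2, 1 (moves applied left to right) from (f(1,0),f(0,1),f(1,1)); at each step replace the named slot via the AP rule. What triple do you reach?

start (-1,-5,-6) = (f(1,0),f(0,1),f(1,1))
replace slot 3: 2·((-1)+(-5)) − (-6) = -6 → (-1,-5,-6)
replace slot 2: 2·((-1)+(-6)) − (-5) = -9 → (-1,-9,-6)
replace slot 1: 2·((-9)+(-6)) − (-1) = -29 → (-29,-9,-6)

-29,-9,-6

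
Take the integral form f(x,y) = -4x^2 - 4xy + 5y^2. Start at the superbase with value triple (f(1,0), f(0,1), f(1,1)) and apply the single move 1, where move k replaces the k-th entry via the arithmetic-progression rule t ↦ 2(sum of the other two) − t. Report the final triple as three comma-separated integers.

start (-4,5,-3) = (f(1,0),f(0,1),f(1,1))
replace slot 1: 2·(5+(-3)) − (-4) = 8 → (8,5,-3)

8,5,-3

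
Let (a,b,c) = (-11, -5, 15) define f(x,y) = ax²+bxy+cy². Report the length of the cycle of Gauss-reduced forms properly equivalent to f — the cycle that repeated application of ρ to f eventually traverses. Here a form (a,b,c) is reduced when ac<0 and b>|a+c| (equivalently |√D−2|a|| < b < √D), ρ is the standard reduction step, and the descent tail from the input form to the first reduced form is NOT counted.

D = 685, ⌊√D⌋ = 26
descent: ρ → (15,5,-11)  [lands on river]
river: ρ → (-11,17,9)
river: ρ → (9,19,-9)
river: ρ → (-9,17,11)
river: ρ → (11,5,-15)
river: ρ → (-15,25,1)
river: ρ → (1,25,-15)
river: ρ → (-15,5,11)
river: ρ → (11,17,-9)
river: ρ → (-9,19,9)
river: ρ → (9,17,-11)
river: ρ → (-11,5,15)
river: ρ → (15,25,-1)
river: ρ → (-1,25,15)
ρ-cycle length = 14 (tail of 1 descent step not counted)

14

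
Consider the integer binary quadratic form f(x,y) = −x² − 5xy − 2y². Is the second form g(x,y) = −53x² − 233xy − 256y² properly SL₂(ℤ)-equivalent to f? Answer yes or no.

D₁ = 17, D₂ = 17
river cycle of f (length 6): (-2, 1, 2), (2, 3, -1), (-1, 3, 2), (2, 1, -2), (-2, 3, 1), (1, 3, -2)
river cycle of g (length 6): (-2, 1, 2), (2, 3, -1), (-1, 3, 2), (2, 1, -2), (-2, 3, 1), (1, 3, -2)
cycles coincide ⇒ equivalent

yes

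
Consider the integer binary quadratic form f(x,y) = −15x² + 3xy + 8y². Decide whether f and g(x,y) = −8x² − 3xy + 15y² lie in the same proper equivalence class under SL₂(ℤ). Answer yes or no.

D₁ = 489, D₂ = 489
river cycle of f (length 22): (8, 13, -10), (-10, 7, 11), (11, 15, -6), (-6, 21, 2), (2, 19, -16), (-16, 13, 5), (5, 17, -10), (-10, 3, 12), (12, 21, -1), (-1, 21, 12), … (12 more)
river cycle of g (length 22): (-8, 13, 10), (10, 7, -11), (-11, 15, 6), (6, 21, -2), (-2, 19, 16), (16, 13, -5), (-5, 17, 10), (10, 3, -12), (-12, 21, 1), (1, 21, -12), … (12 more)
cycles differ ⇒ inequivalent

no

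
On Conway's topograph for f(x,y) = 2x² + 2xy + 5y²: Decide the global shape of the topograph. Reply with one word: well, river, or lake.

D = b²−4ac = 2² − 4·2·5 = -36
D < 0 ⇒ definite ⇒ every region one sign ⇒ single well

well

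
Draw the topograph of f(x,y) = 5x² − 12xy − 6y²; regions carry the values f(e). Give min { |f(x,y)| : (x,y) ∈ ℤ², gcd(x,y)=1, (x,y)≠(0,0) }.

descent: ρ → (-6,12,5)  [lands on river]
river: ρ → (5,8,-10)
river: ρ → (-10,12,3)
river: ρ → (3,12,-10)
river: ρ → (-10,8,5)
river: ρ → (5,12,-6)
closes: descent 1, river 6
min |a| on river = 3

3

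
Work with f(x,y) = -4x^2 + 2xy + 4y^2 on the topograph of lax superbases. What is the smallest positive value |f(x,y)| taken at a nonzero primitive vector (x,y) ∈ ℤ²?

river: ρ → (4,6,-2)
river: ρ → (-2,6,4)
river: ρ → (4,2,-4)
river: ρ → (-4,6,2)
river: ρ → (2,6,-4)
river: ρ → (-4,2,4)
closes: descent 0, river 6
min |a| on river = 2

2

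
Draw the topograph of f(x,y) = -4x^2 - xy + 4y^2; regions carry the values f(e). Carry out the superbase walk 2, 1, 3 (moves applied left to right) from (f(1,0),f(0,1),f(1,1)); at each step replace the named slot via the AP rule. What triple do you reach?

start (-4,4,-1) = (f(1,0),f(0,1),f(1,1))
replace slot 2: 2·((-4)+(-1)) − 4 = -14 → (-4,-14,-1)
replace slot 1: 2·((-14)+(-1)) − (-4) = -26 → (-26,-14,-1)
replace slot 3: 2·((-26)+(-14)) − (-1) = -79 → (-26,-14,-79)

-26,-14,-79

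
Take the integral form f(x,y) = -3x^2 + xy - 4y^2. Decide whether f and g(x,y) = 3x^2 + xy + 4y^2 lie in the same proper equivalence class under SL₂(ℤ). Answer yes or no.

D₁ = -47, D₂ = -47
f is negative-definite; reduce −f:
−f: reduced (well bottom): (3,-1,4) with a≤c, −a<b≤a
flip sign back: reduced form of f is (-3,1,-4)
g: reduced (well bottom): (3,1,4) with a≤c, −a<b≤a
reduced forms (-3, 1, -4) vs (3, 1, 4) ⇒ inequivalent

no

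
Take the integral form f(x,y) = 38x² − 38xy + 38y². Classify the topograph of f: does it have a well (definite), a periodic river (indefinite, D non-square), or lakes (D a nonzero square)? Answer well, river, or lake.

D = b²−4ac = (-38)² − 4·38·38 = -4332
D < 0 ⇒ definite ⇒ every region one sign ⇒ single well

well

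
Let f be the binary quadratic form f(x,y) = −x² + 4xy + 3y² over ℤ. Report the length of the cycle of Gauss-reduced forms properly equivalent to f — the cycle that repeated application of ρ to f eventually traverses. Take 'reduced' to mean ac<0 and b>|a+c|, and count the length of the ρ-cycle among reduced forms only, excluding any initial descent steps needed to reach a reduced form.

D = 28, ⌊√D⌋ = 5
river: ρ → (3,2,-2)
river: ρ → (-2,2,3)
river: ρ → (3,4,-1)
river: ρ → (-1,4,3)
ρ-cycle length = 4 (tail of 0 descent steps not counted)

4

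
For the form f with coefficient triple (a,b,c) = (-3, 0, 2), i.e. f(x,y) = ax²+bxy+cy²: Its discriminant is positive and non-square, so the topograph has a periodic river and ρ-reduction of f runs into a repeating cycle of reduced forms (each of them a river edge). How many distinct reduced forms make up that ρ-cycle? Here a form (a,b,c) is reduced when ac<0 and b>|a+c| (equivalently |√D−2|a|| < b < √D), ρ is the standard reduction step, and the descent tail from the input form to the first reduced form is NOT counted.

D = 24, ⌊√D⌋ = 4
descent: ρ → (2,4,-1)  [lands on river]
river: ρ → (-1,4,2)
ρ-cycle length = 2 (tail of 1 descent step not counted)

2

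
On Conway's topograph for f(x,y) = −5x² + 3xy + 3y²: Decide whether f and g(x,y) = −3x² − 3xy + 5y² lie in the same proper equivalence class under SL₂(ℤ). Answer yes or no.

D₁ = 69, D₂ = 69
river cycle of f (length 4): (3, 3, -5), (-5, 7, 1), (1, 7, -5), (-5, 3, 3)
river cycle of g (length 4): (5, 3, -3), (-3, 3, 5), (5, 7, -1), (-1, 7, 5)
cycles differ ⇒ inequivalent

no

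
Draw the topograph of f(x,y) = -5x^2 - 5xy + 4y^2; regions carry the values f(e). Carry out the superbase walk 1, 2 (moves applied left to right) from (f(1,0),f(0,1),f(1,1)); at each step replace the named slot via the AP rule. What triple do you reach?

start (-5,4,-6) = (f(1,0),f(0,1),f(1,1))
replace slot 1: 2·(4+(-6)) − (-5) = 1 → (1,4,-6)
replace slot 2: 2·(1+(-6)) − 4 = -14 → (1,-14,-6)

1,-14,-6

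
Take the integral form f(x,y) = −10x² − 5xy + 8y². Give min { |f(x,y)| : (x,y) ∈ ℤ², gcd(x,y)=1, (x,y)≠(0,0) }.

descent: ρ → (8,5,-10)  [lands on river]
river: ρ → (-10,15,3)
river: ρ → (3,15,-10)
river: ρ → (-10,5,8)
river: ρ → (8,11,-7)
river: ρ → (-7,17,2)
river: ρ → (2,15,-15)
river: ρ → (-15,15,2)
river: ρ → (2,17,-7)
river: ρ → (-7,11,8)
closes: descent 1, river 10
min |a| on river = 2

2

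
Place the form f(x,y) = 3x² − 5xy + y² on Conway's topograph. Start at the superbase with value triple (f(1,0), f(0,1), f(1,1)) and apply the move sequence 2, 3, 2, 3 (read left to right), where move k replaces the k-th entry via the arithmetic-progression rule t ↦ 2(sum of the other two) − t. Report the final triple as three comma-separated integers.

start (3,1,-1) = (f(1,0),f(0,1),f(1,1))
replace slot 2: 2·(3+(-1)) − 1 = 3 → (3,3,-1)
replace slot 3: 2·(3+3) − (-1) = 13 → (3,3,13)
replace slot 2: 2·(3+13) − 3 = 29 → (3,29,13)
replace slot 3: 2·(3+29) − 13 = 51 → (3,29,51)

3,29,51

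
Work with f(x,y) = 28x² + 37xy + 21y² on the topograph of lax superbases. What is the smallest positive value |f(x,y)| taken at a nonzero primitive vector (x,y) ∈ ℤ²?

translate: b→-19 (≡37 mod 56), so (28,37,21)→(28,-19,12)
flip: (28,-19,12)→(12,19,28)
translate: b→-5 (≡19 mod 24), so (12,19,28)→(12,-5,21)
reduced (well bottom): (12,-5,21) with a≤c, −a<b≤a
well minimum = a = 12

12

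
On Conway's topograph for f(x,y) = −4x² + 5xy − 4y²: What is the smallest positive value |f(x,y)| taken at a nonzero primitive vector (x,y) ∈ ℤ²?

translate: b→3 (≡-5 mod 8), so (4,-5,4)→(4,3,3)
flip: (4,3,3)→(3,-3,4)
translate: b→3 (≡-3 mod 6), so (3,-3,4)→(3,3,4)
reduced (well bottom): (3,3,4) with a≤c, −a<b≤a
well minimum |f| = |-3| = 3 (negative-definite)

3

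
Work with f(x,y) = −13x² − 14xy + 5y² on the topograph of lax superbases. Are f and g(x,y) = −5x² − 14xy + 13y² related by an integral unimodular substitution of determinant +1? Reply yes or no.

D₁ = 456, D₂ = 456
river cycle of f (length 10): (5, 14, -13), (-13, 12, 6), (6, 12, -13), (-13, 14, 5), (5, 16, -10), (-10, 4, 11), (11, 18, -3), (-3, 18, 11), (11, 4, -10), (-10, 16, 5)
river cycle of g (length 10): (13, 14, -5), (-5, 16, 10), (10, 4, -11), (-11, 18, 3), (3, 18, -11), (-11, 4, 10), (10, 16, -5), (-5, 14, 13), (13, 12, -6), (-6, 12, 13)
cycles differ ⇒ inequivalent

no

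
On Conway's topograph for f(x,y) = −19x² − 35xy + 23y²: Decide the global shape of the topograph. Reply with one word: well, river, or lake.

D = b²−4ac = (-35)² − 4·(-19)·23 = 2973
D > 0 non-square ⇒ indefinite ⇒ periodic river

river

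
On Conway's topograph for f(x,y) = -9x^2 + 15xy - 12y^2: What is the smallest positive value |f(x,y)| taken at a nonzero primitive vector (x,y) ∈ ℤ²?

translate: b→3 (≡-15 mod 18), so (9,-15,12)→(9,3,6)
flip: (9,3,6)→(6,-3,9)
reduced (well bottom): (6,-3,9) with a≤c, −a<b≤a
well minimum |f| = |-6| = 6 (negative-definite)

6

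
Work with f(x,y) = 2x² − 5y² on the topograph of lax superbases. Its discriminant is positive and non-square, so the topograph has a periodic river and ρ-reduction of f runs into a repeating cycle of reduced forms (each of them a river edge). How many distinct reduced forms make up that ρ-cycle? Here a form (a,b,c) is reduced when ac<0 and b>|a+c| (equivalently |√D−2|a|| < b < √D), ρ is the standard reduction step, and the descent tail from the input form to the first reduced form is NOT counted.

D = 40, ⌊√D⌋ = 6
descent: ρ → (-5,0,2)
descent: ρ → (2,4,-3)  [lands on river]
river: ρ → (-3,2,3)
river: ρ → (3,4,-2)
river: ρ → (-2,4,3)
river: ρ → (3,2,-3)
river: ρ → (-3,4,2)
ρ-cycle length = 6 (tail of 2 descent steps not counted)

6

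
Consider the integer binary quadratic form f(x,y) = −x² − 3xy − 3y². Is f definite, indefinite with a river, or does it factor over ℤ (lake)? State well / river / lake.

D = b²−4ac = (-3)² − 4·(-1)·(-3) = -3
D < 0 ⇒ definite ⇒ every region one sign ⇒ single well

well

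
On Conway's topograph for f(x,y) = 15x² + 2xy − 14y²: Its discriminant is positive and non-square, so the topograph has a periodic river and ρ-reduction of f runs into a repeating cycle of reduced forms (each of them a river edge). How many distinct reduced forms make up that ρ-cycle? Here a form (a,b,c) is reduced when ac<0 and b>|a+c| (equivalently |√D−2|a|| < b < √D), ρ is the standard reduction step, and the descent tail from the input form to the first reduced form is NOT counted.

D = 844, ⌊√D⌋ = 29
river: ρ → (-14,26,3)
river: ρ → (3,28,-5)
river: ρ → (-5,22,18)
river: ρ → (18,14,-9)
river: ρ → (-9,22,10)
river: ρ → (10,18,-13)
river: ρ → (-13,8,15)
river: ρ → (15,22,-6)
river: ρ → (-6,26,7)
river: ρ → (7,16,-21)
river: ρ → (-21,26,2)
river: ρ → (2,26,-21)
river: ρ → (-21,16,7)
river: ρ → (7,26,-6)
river: ρ → (-6,22,15)
river: ρ → (15,8,-13)
river: ρ → (-13,18,10)
river: ρ → (10,22,-9)
river: ρ → (-9,14,18)
river: ρ → (18,22,-5)
river: ρ → (-5,28,3)
river: ρ → (3,26,-14)
river: ρ → (-14,2,15)
river: ρ → (15,28,-1)
river: ρ → (-1,28,15)
river: ρ → (15,2,-14)
ρ-cycle length = 26 (tail of 0 descent steps not counted)

26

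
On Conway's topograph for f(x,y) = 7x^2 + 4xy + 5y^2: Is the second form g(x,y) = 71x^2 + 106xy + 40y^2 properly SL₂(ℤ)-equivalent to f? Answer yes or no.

D₁ = -124, D₂ = -124
f: flip: (7,4,5)→(5,-4,7)
f: reduced (well bottom): (5,-4,7) with a≤c, −a<b≤a
g: translate: b→-36 (≡106 mod 142), so (71,106,40)→(71,-36,5)
g: flip: (71,-36,5)→(5,36,71)
g: translate: b→-4 (≡36 mod 10), so (5,36,71)→(5,-4,7)
g: reduced (well bottom): (5,-4,7) with a≤c, −a<b≤a
reduced forms (5, -4, 7) vs (5, -4, 7) ⇒ equivalent

yes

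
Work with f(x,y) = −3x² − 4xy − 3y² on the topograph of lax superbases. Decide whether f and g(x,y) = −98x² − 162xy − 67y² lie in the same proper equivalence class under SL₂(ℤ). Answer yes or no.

D₁ = -20, D₂ = -20
f is negative-definite; reduce −f:
−f: translate: b→-2 (≡4 mod 6), so (3,4,3)→(3,-2,2)
−f: flip: (3,-2,2)→(2,2,3)
−f: reduced (well bottom): (2,2,3) with a≤c, −a<b≤a
flip sign back: reduced form of f is (-2,-2,-3)
g is negative-definite; reduce −g:
−g: translate: b→-34 (≡162 mod 196), so (98,162,67)→(98,-34,3)
−g: flip: (98,-34,3)→(3,34,98)
−g: translate: b→-2 (≡34 mod 6), so (3,34,98)→(3,-2,2)
−g: flip: (3,-2,2)→(2,2,3)
−g: reduced (well bottom): (2,2,3) with a≤c, −a<b≤a
flip sign back: reduced form of g is (-2,-2,-3)
reduced forms (-2, -2, -3) vs (-2, -2, -3) ⇒ equivalent

yes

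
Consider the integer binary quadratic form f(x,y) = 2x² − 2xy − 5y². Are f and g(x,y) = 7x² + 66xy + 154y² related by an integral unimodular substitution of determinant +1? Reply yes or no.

D₁ = 44, D₂ = 44
river cycle of f (length 2): (2, 6, -1), (-1, 6, 2)
river cycle of g (length 2): (-1, 6, 2), (2, 6, -1)
cycles coincide ⇒ equivalent

yes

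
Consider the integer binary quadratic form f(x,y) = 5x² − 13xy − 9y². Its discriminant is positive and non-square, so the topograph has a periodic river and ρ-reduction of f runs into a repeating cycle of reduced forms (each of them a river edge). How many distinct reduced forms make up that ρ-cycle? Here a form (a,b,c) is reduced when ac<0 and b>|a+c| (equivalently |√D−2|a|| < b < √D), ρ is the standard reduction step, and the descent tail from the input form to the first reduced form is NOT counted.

D = 349, ⌊√D⌋ = 18
descent: ρ → (-9,13,5)  [lands on river]
river: ρ → (5,17,-3)
river: ρ → (-3,13,15)
river: ρ → (15,17,-1)
river: ρ → (-1,17,15)
river: ρ → (15,13,-3)
river: ρ → (-3,17,5)
river: ρ → (5,13,-9)
river: ρ → (-9,5,9)
river: ρ → (9,13,-5)
river: ρ → (-5,17,3)
river: ρ → (3,13,-15)
river: ρ → (-15,17,1)
river: ρ → (1,17,-15)
river: ρ → (-15,13,3)
river: ρ → (3,17,-5)
river: ρ → (-5,13,9)
river: ρ → (9,5,-9)
ρ-cycle length = 18 (tail of 1 descent step not counted)

18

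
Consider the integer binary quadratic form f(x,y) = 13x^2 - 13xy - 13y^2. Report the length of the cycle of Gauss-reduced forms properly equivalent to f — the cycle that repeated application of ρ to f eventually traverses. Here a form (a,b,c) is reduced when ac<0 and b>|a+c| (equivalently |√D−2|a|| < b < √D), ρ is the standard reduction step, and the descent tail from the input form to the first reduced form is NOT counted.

D = 845, ⌊√D⌋ = 29
descent: ρ → (-13,13,13)  [lands on river]
river: ρ → (13,13,-13)
ρ-cycle length = 2 (tail of 1 descent step not counted)

2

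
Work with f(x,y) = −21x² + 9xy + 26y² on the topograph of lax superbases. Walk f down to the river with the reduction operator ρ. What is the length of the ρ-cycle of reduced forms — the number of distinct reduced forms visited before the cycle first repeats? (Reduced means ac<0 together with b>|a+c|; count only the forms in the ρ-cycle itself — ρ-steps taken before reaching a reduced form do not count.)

D = 2265, ⌊√D⌋ = 47
river: ρ → (26,43,-4)
river: ρ → (-4,45,15)
river: ρ → (15,45,-4)
river: ρ → (-4,43,26)
river: ρ → (26,9,-21)
river: ρ → (-21,33,14)
river: ρ → (14,23,-31)
river: ρ → (-31,39,6)
river: ρ → (6,45,-10)
river: ρ → (-10,35,26)
river: ρ → (26,17,-19)
river: ρ → (-19,21,24)
river: ρ → (24,27,-16)
river: ρ → (-16,37,14)
river: ρ → (14,47,-1)
river: ρ → (-1,47,14)
river: ρ → (14,37,-16)
river: ρ → (-16,27,24)
river: ρ → (24,21,-19)
river: ρ → (-19,17,26)
river: ρ → (26,35,-10)
river: ρ → (-10,45,6)
river: ρ → (6,39,-31)
river: ρ → (-31,23,14)
river: ρ → (14,33,-21)
river: ρ → (-21,9,26)
ρ-cycle length = 26 (tail of 0 descent steps not counted)

26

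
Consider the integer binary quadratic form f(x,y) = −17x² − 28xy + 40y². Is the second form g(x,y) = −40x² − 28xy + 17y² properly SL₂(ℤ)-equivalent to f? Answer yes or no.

D₁ = 3504, D₂ = 3504
river cycle of f (length 10): (40, 28, -17), (-17, 40, 28), (28, 16, -29), (-29, 42, 15), (15, 48, -20), (-20, 32, 31), (31, 30, -21), (-21, 54, 7), (7, 58, -5), (-5, 52, 40)
river cycle of g (length 10): (17, 28, -40), (-40, 52, 5), (5, 58, -7), (-7, 54, 21), (21, 30, -31), (-31, 32, 20), (20, 48, -15), (-15, 42, 29), (29, 16, -28), (-28, 40, 17)
cycles differ ⇒ inequivalent

no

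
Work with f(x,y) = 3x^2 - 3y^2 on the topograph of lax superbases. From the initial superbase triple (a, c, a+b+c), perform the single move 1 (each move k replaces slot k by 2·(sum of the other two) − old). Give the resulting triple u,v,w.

start (3,-3,0) = (f(1,0),f(0,1),f(1,1))
replace slot 1: 2·((-3)+0) − 3 = -9 → (-9,-3,0)

-9,-3,0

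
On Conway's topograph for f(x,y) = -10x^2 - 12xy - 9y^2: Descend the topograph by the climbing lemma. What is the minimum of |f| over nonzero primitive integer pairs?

translate: b→-8 (≡12 mod 20), so (10,12,9)→(10,-8,7)
flip: (10,-8,7)→(7,8,10)
translate: b→-6 (≡8 mod 14), so (7,8,10)→(7,-6,9)
reduced (well bottom): (7,-6,9) with a≤c, −a<b≤a
well minimum |f| = |-7| = 7 (negative-definite)

7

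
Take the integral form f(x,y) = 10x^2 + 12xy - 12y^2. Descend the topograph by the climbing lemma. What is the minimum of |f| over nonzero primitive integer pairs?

river: ρ → (-12,12,10)
river: ρ → (10,8,-14)
river: ρ → (-14,20,4)
river: ρ → (4,20,-14)
river: ρ → (-14,8,10)
river: ρ → (10,12,-12)
closes: descent 0, river 6
min |a| on river = 4

4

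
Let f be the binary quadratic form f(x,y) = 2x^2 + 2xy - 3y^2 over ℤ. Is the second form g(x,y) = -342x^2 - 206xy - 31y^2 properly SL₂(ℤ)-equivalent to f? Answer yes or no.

D₁ = 28, D₂ = 28
river cycle of f (length 4): (-3, 4, 1), (1, 4, -3), (-3, 2, 2), (2, 2, -3)
river cycle of g (length 4): (-3, 4, 1), (1, 4, -3), (-3, 2, 2), (2, 2, -3)
cycles coincide ⇒ equivalent

yes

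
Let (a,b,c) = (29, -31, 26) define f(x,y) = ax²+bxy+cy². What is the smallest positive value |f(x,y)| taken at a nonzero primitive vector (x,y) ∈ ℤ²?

translate: b→27 (≡-31 mod 58), so (29,-31,26)→(29,27,24)
flip: (29,27,24)→(24,-27,29)
translate: b→21 (≡-27 mod 48), so (24,-27,29)→(24,21,26)
reduced (well bottom): (24,21,26) with a≤c, −a<b≤a
well minimum = a = 24

24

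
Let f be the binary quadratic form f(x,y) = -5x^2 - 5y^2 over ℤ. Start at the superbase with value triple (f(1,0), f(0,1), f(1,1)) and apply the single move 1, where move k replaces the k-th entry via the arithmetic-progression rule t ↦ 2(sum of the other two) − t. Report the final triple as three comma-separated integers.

start (-5,-5,-10) = (f(1,0),f(0,1),f(1,1))
replace slot 1: 2·((-5)+(-10)) − (-5) = -25 → (-25,-5,-10)

-25,-5,-10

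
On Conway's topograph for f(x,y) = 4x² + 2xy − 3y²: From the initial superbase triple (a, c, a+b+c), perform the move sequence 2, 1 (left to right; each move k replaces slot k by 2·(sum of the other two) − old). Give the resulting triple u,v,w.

start (4,-3,3) = (f(1,0),f(0,1),f(1,1))
replace slot 2: 2·(4+3) − (-3) = 17 → (4,17,3)
replace slot 1: 2·(17+3) − 4 = 36 → (36,17,3)

36,17,3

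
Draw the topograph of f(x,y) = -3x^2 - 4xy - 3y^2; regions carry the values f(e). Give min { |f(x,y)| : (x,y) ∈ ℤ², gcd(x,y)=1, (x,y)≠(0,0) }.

translate: b→-2 (≡4 mod 6), so (3,4,3)→(3,-2,2)
flip: (3,-2,2)→(2,2,3)
reduced (well bottom): (2,2,3) with a≤c, −a<b≤a
well minimum |f| = |-2| = 2 (negative-definite)

2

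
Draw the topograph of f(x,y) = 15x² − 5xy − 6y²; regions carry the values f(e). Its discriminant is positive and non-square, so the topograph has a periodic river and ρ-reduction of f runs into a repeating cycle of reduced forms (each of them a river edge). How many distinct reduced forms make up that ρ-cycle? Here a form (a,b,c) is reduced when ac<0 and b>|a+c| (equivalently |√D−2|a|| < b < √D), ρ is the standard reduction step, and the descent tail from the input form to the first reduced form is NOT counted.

D = 385, ⌊√D⌋ = 19
descent: ρ → (-6,17,4)  [lands on river]
river: ρ → (4,15,-10)
river: ρ → (-10,5,9)
river: ρ → (9,13,-6)
river: ρ → (-6,11,11)
river: ρ → (11,11,-6)
river: ρ → (-6,13,9)
river: ρ → (9,5,-10)
river: ρ → (-10,15,4)
river: ρ → (4,17,-6)
river: ρ → (-6,19,1)
river: ρ → (1,19,-6)
ρ-cycle length = 12 (tail of 1 descent step not counted)

12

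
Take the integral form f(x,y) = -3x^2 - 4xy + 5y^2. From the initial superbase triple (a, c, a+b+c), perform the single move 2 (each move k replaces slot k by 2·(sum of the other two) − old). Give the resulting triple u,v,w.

start (-3,5,-2) = (f(1,0),f(0,1),f(1,1))
replace slot 2: 2·((-3)+(-2)) − 5 = -15 → (-3,-15,-2)

-3,-15,-2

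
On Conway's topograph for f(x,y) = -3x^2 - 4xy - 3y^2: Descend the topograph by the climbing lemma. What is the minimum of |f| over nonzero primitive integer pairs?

translate: b→-2 (≡4 mod 6), so (3,4,3)→(3,-2,2)
flip: (3,-2,2)→(2,2,3)
reduced (well bottom): (2,2,3) with a≤c, −a<b≤a
well minimum |f| = |-2| = 2 (negative-definite)

2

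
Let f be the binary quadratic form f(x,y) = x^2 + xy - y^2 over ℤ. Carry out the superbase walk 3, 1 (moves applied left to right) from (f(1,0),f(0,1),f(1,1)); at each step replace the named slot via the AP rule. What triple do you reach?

start (1,-1,1) = (f(1,0),f(0,1),f(1,1))
replace slot 3: 2·(1+(-1)) − 1 = -1 → (1,-1,-1)
replace slot 1: 2·((-1)+(-1)) − 1 = -5 → (-5,-1,-1)

-5,-1,-1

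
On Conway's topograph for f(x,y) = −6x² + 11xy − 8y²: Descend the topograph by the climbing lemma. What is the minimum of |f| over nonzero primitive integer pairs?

translate: b→1 (≡-11 mod 12), so (6,-11,8)→(6,1,3)
flip: (6,1,3)→(3,-1,6)
reduced (well bottom): (3,-1,6) with a≤c, −a<b≤a
well minimum |f| = |-3| = 3 (negative-definite)

3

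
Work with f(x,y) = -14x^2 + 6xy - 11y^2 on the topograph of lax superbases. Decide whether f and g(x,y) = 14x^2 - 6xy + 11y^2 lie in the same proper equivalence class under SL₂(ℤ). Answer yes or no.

D₁ = -580, D₂ = -580
f is negative-definite; reduce −f:
−f: flip: (14,-6,11)→(11,6,14)
−f: reduced (well bottom): (11,6,14) with a≤c, −a<b≤a
flip sign back: reduced form of f is (-11,-6,-14)
g: flip: (14,-6,11)→(11,6,14)
g: reduced (well bottom): (11,6,14) with a≤c, −a<b≤a
reduced forms (-11, -6, -14) vs (11, 6, 14) ⇒ inequivalent

no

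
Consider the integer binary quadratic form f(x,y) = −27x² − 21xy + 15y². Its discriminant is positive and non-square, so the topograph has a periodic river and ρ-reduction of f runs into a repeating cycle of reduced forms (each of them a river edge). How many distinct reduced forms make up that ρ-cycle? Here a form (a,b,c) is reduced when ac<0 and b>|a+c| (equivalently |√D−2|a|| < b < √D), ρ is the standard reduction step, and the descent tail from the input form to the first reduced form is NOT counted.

D = 2061, ⌊√D⌋ = 45
descent: ρ → (15,21,-27)  [lands on river]
river: ρ → (-27,33,9)
river: ρ → (9,39,-15)
river: ρ → (-15,21,27)
river: ρ → (27,33,-9)
river: ρ → (-9,39,15)
ρ-cycle length = 6 (tail of 1 descent step not counted)

6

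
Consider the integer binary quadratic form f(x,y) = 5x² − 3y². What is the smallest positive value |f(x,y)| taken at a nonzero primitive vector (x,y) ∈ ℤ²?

descent: ρ → (-3,6,2)  [lands on river]
river: ρ → (2,6,-3)
closes: descent 1, river 2
min |a| on river = 2

2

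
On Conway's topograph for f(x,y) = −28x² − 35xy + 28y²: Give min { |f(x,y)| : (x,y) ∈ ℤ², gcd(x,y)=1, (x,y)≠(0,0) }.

descent: ρ → (28,35,-28)  [lands on river]
river: ρ → (-28,21,35)
river: ρ → (35,49,-14)
river: ρ → (-14,63,7)
river: ρ → (7,63,-14)
river: ρ → (-14,49,35)
river: ρ → (35,21,-28)
river: ρ → (-28,35,28)
river: ρ → (28,21,-35)
river: ρ → (-35,49,14)
river: ρ → (14,63,-7)
river: ρ → (-7,63,14)
river: ρ → (14,49,-35)
river: ρ → (-35,21,28)
closes: descent 1, river 14
min |a| on river = 7

7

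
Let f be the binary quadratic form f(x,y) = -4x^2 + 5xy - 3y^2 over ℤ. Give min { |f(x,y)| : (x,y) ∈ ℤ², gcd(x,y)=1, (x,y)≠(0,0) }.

translate: b→3 (≡-5 mod 8), so (4,-5,3)→(4,3,2)
flip: (4,3,2)→(2,-3,4)
translate: b→1 (≡-3 mod 4), so (2,-3,4)→(2,1,3)
reduced (well bottom): (2,1,3) with a≤c, −a<b≤a
well minimum |f| = |-2| = 2 (negative-definite)

2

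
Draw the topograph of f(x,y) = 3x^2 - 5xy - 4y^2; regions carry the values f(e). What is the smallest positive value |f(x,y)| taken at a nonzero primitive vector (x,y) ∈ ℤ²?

descent: ρ → (-4,5,3)  [lands on river]
river: ρ → (3,7,-2)
river: ρ → (-2,5,6)
river: ρ → (6,7,-1)
river: ρ → (-1,7,6)
river: ρ → (6,5,-2)
river: ρ → (-2,7,3)
river: ρ → (3,5,-4)
river: ρ → (-4,3,4)
river: ρ → (4,5,-3)
river: ρ → (-3,7,2)
river: ρ → (2,5,-6)
river: ρ → (-6,7,1)
river: ρ → (1,7,-6)
river: ρ → (-6,5,2)
river: ρ → (2,7,-3)
river: ρ → (-3,5,4)
river: ρ → (4,3,-4)
closes: descent 1, river 18
min |a| on river = 1

1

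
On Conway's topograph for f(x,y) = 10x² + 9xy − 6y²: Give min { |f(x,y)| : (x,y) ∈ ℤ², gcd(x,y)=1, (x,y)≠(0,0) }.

river: ρ → (-6,15,4)
river: ρ → (4,17,-2)
river: ρ → (-2,15,12)
river: ρ → (12,9,-5)
river: ρ → (-5,11,10)
river: ρ → (10,9,-6)
closes: descent 0, river 6
min |a| on river = 2

2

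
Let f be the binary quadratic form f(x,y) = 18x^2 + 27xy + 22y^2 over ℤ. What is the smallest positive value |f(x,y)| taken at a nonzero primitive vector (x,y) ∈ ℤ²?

translate: b→-9 (≡27 mod 36), so (18,27,22)→(18,-9,13)
flip: (18,-9,13)→(13,9,18)
reduced (well bottom): (13,9,18) with a≤c, −a<b≤a
well minimum = a = 13

13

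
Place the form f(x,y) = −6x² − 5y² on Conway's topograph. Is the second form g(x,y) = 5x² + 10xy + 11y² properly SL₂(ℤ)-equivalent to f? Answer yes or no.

D₁ = -120, D₂ = -120
f is negative-definite; reduce −f:
−f: flip: (6,0,5)→(5,0,6)
−f: reduced (well bottom): (5,0,6) with a≤c, −a<b≤a
flip sign back: reduced form of f is (-5,0,-6)
g: translate: b→0 (≡10 mod 10), so (5,10,11)→(5,0,6)
g: reduced (well bottom): (5,0,6) with a≤c, −a<b≤a
reduced forms (-5, 0, -6) vs (5, 0, 6) ⇒ inequivalent

no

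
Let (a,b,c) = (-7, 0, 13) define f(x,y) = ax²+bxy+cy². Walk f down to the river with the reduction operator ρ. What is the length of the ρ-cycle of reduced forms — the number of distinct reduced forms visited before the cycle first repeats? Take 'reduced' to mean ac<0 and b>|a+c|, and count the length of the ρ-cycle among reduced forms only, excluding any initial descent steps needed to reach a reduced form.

D = 364, ⌊√D⌋ = 19
descent: ρ → (13,0,-7)
descent: ρ → (-7,14,6)  [lands on river]
river: ρ → (6,10,-11)
river: ρ → (-11,12,5)
river: ρ → (5,18,-2)
river: ρ → (-2,18,5)
river: ρ → (5,12,-11)
river: ρ → (-11,10,6)
river: ρ → (6,14,-7)
ρ-cycle length = 8 (tail of 2 descent steps not counted)

8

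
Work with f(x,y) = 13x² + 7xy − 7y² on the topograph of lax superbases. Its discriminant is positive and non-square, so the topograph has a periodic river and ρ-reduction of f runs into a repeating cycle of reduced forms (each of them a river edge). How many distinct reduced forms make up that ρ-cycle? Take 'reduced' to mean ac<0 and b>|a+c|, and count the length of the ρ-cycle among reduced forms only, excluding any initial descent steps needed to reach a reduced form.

D = 413, ⌊√D⌋ = 20
river: ρ → (-7,7,13)
river: ρ → (13,19,-1)
river: ρ → (-1,19,13)
river: ρ → (13,7,-7)
ρ-cycle length = 4 (tail of 0 descent steps not counted)

4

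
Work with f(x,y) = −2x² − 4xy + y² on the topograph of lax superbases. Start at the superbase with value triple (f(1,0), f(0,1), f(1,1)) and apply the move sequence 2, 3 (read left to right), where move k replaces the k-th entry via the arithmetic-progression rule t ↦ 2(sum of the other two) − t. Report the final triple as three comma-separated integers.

start (-2,1,-5) = (f(1,0),f(0,1),f(1,1))
replace slot 2: 2·((-2)+(-5)) − 1 = -15 → (-2,-15,-5)
replace slot 3: 2·((-2)+(-15)) − (-5) = -29 → (-2,-15,-29)

-2,-15,-29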